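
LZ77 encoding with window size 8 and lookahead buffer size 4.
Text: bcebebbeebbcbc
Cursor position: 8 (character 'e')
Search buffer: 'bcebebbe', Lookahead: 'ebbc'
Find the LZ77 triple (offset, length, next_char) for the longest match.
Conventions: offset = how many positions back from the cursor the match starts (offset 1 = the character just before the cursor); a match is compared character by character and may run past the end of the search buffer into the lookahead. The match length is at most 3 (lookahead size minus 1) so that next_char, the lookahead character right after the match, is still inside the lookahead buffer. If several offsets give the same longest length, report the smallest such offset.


Try each offset into the search buffer:
  offset=1 (pos 7, char 'e'): match length 1
  offset=2 (pos 6, char 'b'): match length 0
  offset=3 (pos 5, char 'b'): match length 0
  offset=4 (pos 4, char 'e'): match length 3
  offset=5 (pos 3, char 'b'): match length 0
  offset=6 (pos 2, char 'e'): match length 2
  offset=7 (pos 1, char 'c'): match length 0
  offset=8 (pos 0, char 'b'): match length 0
Longest match has length 3 at offset 4.
next_char = character at position 8 + 3 = 11 -> 'c'

Best match: offset=4, length=3 (matching 'ebb' starting at position 4)
LZ77 triple: (4, 3, 'c')


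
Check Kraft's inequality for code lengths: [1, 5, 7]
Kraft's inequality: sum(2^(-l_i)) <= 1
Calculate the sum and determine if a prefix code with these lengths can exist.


Sum = 2^(-1) + 2^(-5) + 2^(-7)
    = 0.5 + 0.03125 + 0.0078125
    = 69/128 = 0.5390625
Since 0.5390625 <= 1, Kraft's inequality IS satisfied.
A prefix code with these lengths CAN exist.

Kraft sum = 0.5390625. Satisfied.


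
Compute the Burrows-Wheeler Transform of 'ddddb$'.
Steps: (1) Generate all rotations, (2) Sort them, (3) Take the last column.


Rotations (sorted):
  0: $ddddb -> last char: b
  1: b$dddd -> last char: d
  2: db$ddd -> last char: d
  3: ddb$dd -> last char: d
  4: dddb$d -> last char: d
  5: ddddb$ -> last char: $


BWT = bdddd$


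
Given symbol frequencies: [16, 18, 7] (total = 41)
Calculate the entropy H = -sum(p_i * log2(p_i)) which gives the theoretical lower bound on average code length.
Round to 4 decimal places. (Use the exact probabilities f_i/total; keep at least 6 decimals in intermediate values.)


Per-symbol terms -p_i * log2(p_i) with p_i = f_i/41:
  p = 16/41 = 0.390244: log2(p) = -1.357552, -p*log2(p) = 0.529776
  p = 18/41 = 0.439024: log2(p) = -1.187627, -p*log2(p) = 0.521397
  p = 7/41 = 0.170732: log2(p) = -2.550197, -p*log2(p) = 0.435400
H = 0.529776 + 0.521397 + 0.435400 = 1.486573

H = 1.4866 bits/symbol


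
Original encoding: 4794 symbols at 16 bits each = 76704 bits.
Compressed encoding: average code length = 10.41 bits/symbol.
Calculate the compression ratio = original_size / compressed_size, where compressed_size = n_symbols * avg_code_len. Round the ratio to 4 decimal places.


original_size = n_symbols * orig_bits = 4794 * 16 = 76704 bits
compressed_size = n_symbols * avg_code_len = 4794 * 10.41 = 49905.54 bits
ratio = original_size / compressed_size = 76704 / 49905.54 = 1.537

Compression ratio = 1.537


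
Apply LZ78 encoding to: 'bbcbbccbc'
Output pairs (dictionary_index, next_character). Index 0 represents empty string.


LZ78 encoding steps:
Dictionary: {0: ''}
Step 1: w='' (idx 0), next='b' -> output (0, 'b'), add 'b' as idx 1
Step 2: w='b' (idx 1), next='c' -> output (1, 'c'), add 'bc' as idx 2
Step 3: w='b' (idx 1), next='b' -> output (1, 'b'), add 'bb' as idx 3
Step 4: w='' (idx 0), next='c' -> output (0, 'c'), add 'c' as idx 4
Step 5: w='c' (idx 4), next='b' -> output (4, 'b'), add 'cb' as idx 5
Step 6: w='c' (idx 4), end of input -> output (4, '')


Encoded: [(0, 'b'), (1, 'c'), (1, 'b'), (0, 'c'), (4, 'b'), (4, '')]


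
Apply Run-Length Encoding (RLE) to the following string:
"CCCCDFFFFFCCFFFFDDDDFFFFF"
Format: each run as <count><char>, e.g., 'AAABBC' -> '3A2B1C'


Scanning runs left to right:
  i=0: run of 'C' x 4 -> '4C'
  i=4: run of 'D' x 1 -> '1D'
  i=5: run of 'F' x 5 -> '5F'
  i=10: run of 'C' x 2 -> '2C'
  i=12: run of 'F' x 4 -> '4F'
  i=16: run of 'D' x 4 -> '4D'
  i=20: run of 'F' x 5 -> '5F'

RLE = 4C1D5F2C4F4D5F


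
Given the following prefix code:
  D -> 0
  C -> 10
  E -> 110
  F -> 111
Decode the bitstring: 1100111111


Decoding step by step:
Bits 110 -> E
Bits 0 -> D
Bits 111 -> F
Bits 111 -> F


Decoded message: EDFF


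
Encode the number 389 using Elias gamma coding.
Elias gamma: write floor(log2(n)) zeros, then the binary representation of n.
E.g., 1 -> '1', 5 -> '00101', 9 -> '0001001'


num_bits = floor(log2(389)) + 1 = 9
leading_zeros = num_bits - 1 = 8
binary(389) = 110000101

Elias gamma(389) = '00000000' + '110000101' = 00000000110000101 (17 bits)


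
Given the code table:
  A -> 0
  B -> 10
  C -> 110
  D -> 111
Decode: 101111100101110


Decoding:
10 -> B
111 -> D
110 -> C
0 -> A
10 -> B
111 -> D
0 -> A


Result: BDCABDA


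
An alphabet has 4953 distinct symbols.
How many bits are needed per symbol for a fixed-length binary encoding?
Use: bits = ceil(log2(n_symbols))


log2(4953) = 12.2741
Bracket: 2^12 = 4096 < 4953 <= 2^13 = 8192
So ceil(log2(4953)) = 13

bits = ceil(log2(4953)) = ceil(12.2741) = 13 bits


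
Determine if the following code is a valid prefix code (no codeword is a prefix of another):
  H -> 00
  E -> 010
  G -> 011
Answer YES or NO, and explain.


Checking each pair (does one codeword prefix another?):
  H='00' vs E='010': no prefix
  H='00' vs G='011': no prefix
  E='010' vs H='00': no prefix
  E='010' vs G='011': no prefix
  G='011' vs H='00': no prefix
  G='011' vs E='010': no prefix
No violation found over all pairs.

YES -- this is a valid prefix code. No codeword is a prefix of any other codeword.


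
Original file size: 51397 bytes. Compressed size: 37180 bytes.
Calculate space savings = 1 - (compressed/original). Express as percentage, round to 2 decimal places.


ratio = compressed/original = 37180/51397 = 0.723389
savings = 1 - ratio = 1 - 0.723389 = 0.276611
as a percentage: 0.276611 * 100 = 27.66%

Space savings = 1 - 37180/51397 = 27.66%


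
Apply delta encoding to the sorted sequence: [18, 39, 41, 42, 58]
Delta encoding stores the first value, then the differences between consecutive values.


First value: 18
Deltas:
  39 - 18 = 21
  41 - 39 = 2
  42 - 41 = 1
  58 - 42 = 16


Delta encoded: [18, 21, 2, 1, 16]


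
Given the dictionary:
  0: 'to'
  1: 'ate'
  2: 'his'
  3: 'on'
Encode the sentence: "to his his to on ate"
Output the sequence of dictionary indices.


Look up each word in the dictionary:
  'to' -> 0
  'his' -> 2
  'his' -> 2
  'to' -> 0
  'on' -> 3
  'ate' -> 1

Encoded: [0, 2, 2, 0, 3, 1]


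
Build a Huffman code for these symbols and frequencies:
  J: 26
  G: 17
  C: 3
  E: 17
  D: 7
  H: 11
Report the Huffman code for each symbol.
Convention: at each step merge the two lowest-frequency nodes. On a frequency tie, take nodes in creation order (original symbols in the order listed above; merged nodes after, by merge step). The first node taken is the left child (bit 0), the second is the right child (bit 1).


Huffman tree construction:
Step 1: Merge C(3) + D(7) = 10
Step 2: Merge (C+D)(10) + H(11) = 21
Step 3: Merge G(17) + E(17) = 34
Step 4: Merge ((C+D)+H)(21) + J(26) = 47
Step 5: Merge (G+E)(34) + (((C+D)+H)+J)(47) = 81
Read each symbol's code off the tree from the root (left child = 0, right child = 1).

Codes:
  J: 11 (length 2)
  G: 00 (length 2)
  C: 1000 (length 4)
  E: 01 (length 2)
  D: 1001 (length 4)
  H: 101 (length 3)
Average code length: 193/81 = 2.3827 bits/symbol


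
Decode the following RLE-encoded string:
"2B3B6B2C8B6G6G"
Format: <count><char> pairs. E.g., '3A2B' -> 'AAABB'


Expanding each <count><char> pair:
  2B -> 'BB'
  3B -> 'BBB'
  6B -> 'BBBBBB'
  2C -> 'CC'
  8B -> 'BBBBBBBB'
  6G -> 'GGGGGG'
  6G -> 'GGGGGG'

Decoded = BBBBBBBBBBBCCBBBBBBBBGGGGGGGGGGGG


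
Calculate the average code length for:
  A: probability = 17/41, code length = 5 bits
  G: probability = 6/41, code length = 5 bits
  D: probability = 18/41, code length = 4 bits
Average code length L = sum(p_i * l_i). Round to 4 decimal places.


Weighted contributions p_i * l_i:
  A: (17/41) * 5 = 85/41
  G: (6/41) * 5 = 30/41
  D: (18/41) * 4 = 72/41
Sum = (85 + 30 + 72)/41 = 187/41

L = 187/41 = 4.5610 bits/symbol


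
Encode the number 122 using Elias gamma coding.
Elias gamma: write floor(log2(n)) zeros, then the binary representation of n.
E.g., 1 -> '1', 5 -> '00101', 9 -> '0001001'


num_bits = floor(log2(122)) + 1 = 7
leading_zeros = num_bits - 1 = 6
binary(122) = 1111010

Elias gamma(122) = '000000' + '1111010' = 0000001111010 (13 bits)


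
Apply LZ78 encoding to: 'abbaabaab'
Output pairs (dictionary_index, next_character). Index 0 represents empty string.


LZ78 encoding steps:
Dictionary: {0: ''}
Step 1: w='' (idx 0), next='a' -> output (0, 'a'), add 'a' as idx 1
Step 2: w='' (idx 0), next='b' -> output (0, 'b'), add 'b' as idx 2
Step 3: w='b' (idx 2), next='a' -> output (2, 'a'), add 'ba' as idx 3
Step 4: w='a' (idx 1), next='b' -> output (1, 'b'), add 'ab' as idx 4
Step 5: w='a' (idx 1), next='a' -> output (1, 'a'), add 'aa' as idx 5
Step 6: w='b' (idx 2), end of input -> output (2, '')


Encoded: [(0, 'a'), (0, 'b'), (2, 'a'), (1, 'b'), (1, 'a'), (2, '')]


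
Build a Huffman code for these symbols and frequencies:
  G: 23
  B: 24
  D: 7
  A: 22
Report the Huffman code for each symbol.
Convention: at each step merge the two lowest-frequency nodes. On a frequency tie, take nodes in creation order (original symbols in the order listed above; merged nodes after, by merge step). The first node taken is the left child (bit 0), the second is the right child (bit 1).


Huffman tree construction:
Step 1: Merge D(7) + A(22) = 29
Step 2: Merge G(23) + B(24) = 47
Step 3: Merge (D+A)(29) + (G+B)(47) = 76
Read each symbol's code off the tree from the root (left child = 0, right child = 1).

Codes:
  G: 10 (length 2)
  B: 11 (length 2)
  D: 00 (length 2)
  A: 01 (length 2)
Average code length: 152/76 = 2.0000 bits/symbol


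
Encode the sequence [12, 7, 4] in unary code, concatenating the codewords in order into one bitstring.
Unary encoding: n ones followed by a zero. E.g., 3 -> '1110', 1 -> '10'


Encode each number as n ones followed by a terminating 0:
  12 -> 1111111111110 (13 bits)
  7 -> 11111110 (8 bits)
  4 -> 11110 (5 bits)
Total length = 13 + 8 + 5 = 26 bits.

Unary([12, 7, 4]) = 11111111111101111111011110 (26 bits)


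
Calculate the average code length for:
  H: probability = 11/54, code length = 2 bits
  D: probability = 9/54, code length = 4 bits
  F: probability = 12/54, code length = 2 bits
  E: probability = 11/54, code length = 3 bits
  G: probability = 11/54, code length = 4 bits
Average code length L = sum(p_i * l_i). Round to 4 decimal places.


Weighted contributions p_i * l_i:
  H: (11/54) * 2 = 22/54
  D: (9/54) * 4 = 36/54
  F: (12/54) * 2 = 24/54
  E: (11/54) * 3 = 33/54
  G: (11/54) * 4 = 44/54
Sum = (22 + 36 + 24 + 33 + 44)/54 = 159/54

L = 159/54 = 2.9444 bits/symbol


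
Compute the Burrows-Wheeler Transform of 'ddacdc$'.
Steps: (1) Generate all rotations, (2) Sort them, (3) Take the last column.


Rotations (sorted):
  0: $ddacdc -> last char: c
  1: acdc$dd -> last char: d
  2: c$ddacd -> last char: d
  3: cdc$dda -> last char: a
  4: dacdc$d -> last char: d
  5: dc$ddac -> last char: c
  6: ddacdc$ -> last char: $


BWT = cddadc$


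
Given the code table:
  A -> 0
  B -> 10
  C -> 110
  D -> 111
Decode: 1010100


Decoding:
10 -> B
10 -> B
10 -> B
0 -> A


Result: BBBA


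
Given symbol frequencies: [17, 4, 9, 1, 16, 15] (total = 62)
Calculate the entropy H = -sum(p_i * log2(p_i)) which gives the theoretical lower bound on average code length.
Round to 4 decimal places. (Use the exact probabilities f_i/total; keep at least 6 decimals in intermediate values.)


Per-symbol terms -p_i * log2(p_i) with p_i = f_i/62:
  p = 17/62 = 0.274194: log2(p) = -1.866733, -p*log2(p) = 0.511846
  p = 4/62 = 0.064516: log2(p) = -3.954196, -p*log2(p) = 0.255109
  p = 9/62 = 0.145161: log2(p) = -2.784271, -p*log2(p) = 0.404168
  p = 1/62 = 0.016129: log2(p) = -5.954196, -p*log2(p) = 0.096035
  p = 16/62 = 0.258065: log2(p) = -1.954196, -p*log2(p) = 0.504309
  p = 15/62 = 0.241935: log2(p) = -2.047306, -p*log2(p) = 0.495316
H = 0.511846 + 0.255109 + 0.404168 + 0.096035 + 0.504309 + 0.495316 = 2.266783

H = 2.2668 bits/symbol


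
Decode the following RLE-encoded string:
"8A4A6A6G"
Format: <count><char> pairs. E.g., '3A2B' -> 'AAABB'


Expanding each <count><char> pair:
  8A -> 'AAAAAAAA'
  4A -> 'AAAA'
  6A -> 'AAAAAA'
  6G -> 'GGGGGG'

Decoded = AAAAAAAAAAAAAAAAAAGGGGGG


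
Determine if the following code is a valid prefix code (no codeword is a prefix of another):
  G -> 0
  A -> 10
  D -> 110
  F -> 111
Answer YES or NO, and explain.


Checking each pair (does one codeword prefix another?):
  G='0' vs A='10': no prefix
  G='0' vs D='110': no prefix
  G='0' vs F='111': no prefix
  A='10' vs G='0': no prefix
  A='10' vs D='110': no prefix
  A='10' vs F='111': no prefix
  D='110' vs G='0': no prefix
  D='110' vs A='10': no prefix
  D='110' vs F='111': no prefix
  F='111' vs G='0': no prefix
  F='111' vs A='10': no prefix
  F='111' vs D='110': no prefix
No violation found over all pairs.

YES -- this is a valid prefix code. No codeword is a prefix of any other codeword.


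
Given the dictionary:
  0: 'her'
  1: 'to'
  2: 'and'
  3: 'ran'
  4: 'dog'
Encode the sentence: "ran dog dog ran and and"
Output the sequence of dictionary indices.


Look up each word in the dictionary:
  'ran' -> 3
  'dog' -> 4
  'dog' -> 4
  'ran' -> 3
  'and' -> 2
  'and' -> 2

Encoded: [3, 4, 4, 3, 2, 2]


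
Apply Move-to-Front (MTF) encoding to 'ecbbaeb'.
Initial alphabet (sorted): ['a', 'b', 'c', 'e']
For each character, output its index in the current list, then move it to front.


MTF encoding:
'e': index 3 in ['a', 'b', 'c', 'e'] -> ['e', 'a', 'b', 'c']
'c': index 3 in ['e', 'a', 'b', 'c'] -> ['c', 'e', 'a', 'b']
'b': index 3 in ['c', 'e', 'a', 'b'] -> ['b', 'c', 'e', 'a']
'b': index 0 in ['b', 'c', 'e', 'a'] -> ['b', 'c', 'e', 'a']
'a': index 3 in ['b', 'c', 'e', 'a'] -> ['a', 'b', 'c', 'e']
'e': index 3 in ['a', 'b', 'c', 'e'] -> ['e', 'a', 'b', 'c']
'b': index 2 in ['e', 'a', 'b', 'c'] -> ['b', 'e', 'a', 'c']


Output: [3, 3, 3, 0, 3, 3, 2]


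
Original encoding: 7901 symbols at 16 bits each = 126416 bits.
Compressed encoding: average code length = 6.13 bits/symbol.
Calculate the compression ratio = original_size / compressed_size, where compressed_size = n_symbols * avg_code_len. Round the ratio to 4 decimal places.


original_size = n_symbols * orig_bits = 7901 * 16 = 126416 bits
compressed_size = n_symbols * avg_code_len = 7901 * 6.13 = 48433.13 bits
ratio = original_size / compressed_size = 126416 / 48433.13 = 2.6101

Compression ratio = 2.6101


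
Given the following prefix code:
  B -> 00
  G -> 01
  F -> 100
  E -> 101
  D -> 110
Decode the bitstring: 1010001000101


Decoding step by step:
Bits 101 -> E
Bits 00 -> B
Bits 01 -> G
Bits 00 -> B
Bits 01 -> G
Bits 01 -> G


Decoded message: EBGBGG


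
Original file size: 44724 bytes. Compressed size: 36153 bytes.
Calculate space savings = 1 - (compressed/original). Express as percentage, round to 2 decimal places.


ratio = compressed/original = 36153/44724 = 0.808358
savings = 1 - ratio = 1 - 0.808358 = 0.191642
as a percentage: 0.191642 * 100 = 19.16%

Space savings = 1 - 36153/44724 = 19.16%


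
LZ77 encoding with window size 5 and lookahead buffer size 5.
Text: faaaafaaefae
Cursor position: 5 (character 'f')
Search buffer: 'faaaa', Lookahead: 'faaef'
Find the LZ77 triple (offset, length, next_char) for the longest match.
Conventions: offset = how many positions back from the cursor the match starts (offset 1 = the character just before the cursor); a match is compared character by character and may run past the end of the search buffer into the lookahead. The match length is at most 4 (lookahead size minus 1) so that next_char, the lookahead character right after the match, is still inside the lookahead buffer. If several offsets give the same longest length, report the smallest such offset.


Try each offset into the search buffer:
  offset=1 (pos 4, char 'a'): match length 0
  offset=2 (pos 3, char 'a'): match length 0
  offset=3 (pos 2, char 'a'): match length 0
  offset=4 (pos 1, char 'a'): match length 0
  offset=5 (pos 0, char 'f'): match length 3
Longest match has length 3 at offset 5.
next_char = character at position 5 + 3 = 8 -> 'e'

Best match: offset=5, length=3 (matching 'faa' starting at position 0)
LZ77 triple: (5, 3, 'e')


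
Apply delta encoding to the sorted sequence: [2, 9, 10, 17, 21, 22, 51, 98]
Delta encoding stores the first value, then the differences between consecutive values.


First value: 2
Deltas:
  9 - 2 = 7
  10 - 9 = 1
  17 - 10 = 7
  21 - 17 = 4
  22 - 21 = 1
  51 - 22 = 29
  98 - 51 = 47


Delta encoded: [2, 7, 1, 7, 4, 1, 29, 47]


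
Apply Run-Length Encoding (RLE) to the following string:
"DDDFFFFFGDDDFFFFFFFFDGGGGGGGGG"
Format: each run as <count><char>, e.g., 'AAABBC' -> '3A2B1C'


Scanning runs left to right:
  i=0: run of 'D' x 3 -> '3D'
  i=3: run of 'F' x 5 -> '5F'
  i=8: run of 'G' x 1 -> '1G'
  i=9: run of 'D' x 3 -> '3D'
  i=12: run of 'F' x 8 -> '8F'
  i=20: run of 'D' x 1 -> '1D'
  i=21: run of 'G' x 9 -> '9G'

RLE = 3D5F1G3D8F1D9G


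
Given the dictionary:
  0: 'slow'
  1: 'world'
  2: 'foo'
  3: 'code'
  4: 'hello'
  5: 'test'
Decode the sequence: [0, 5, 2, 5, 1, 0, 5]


Look up each index in the dictionary:
  0 -> 'slow'
  5 -> 'test'
  2 -> 'foo'
  5 -> 'test'
  1 -> 'world'
  0 -> 'slow'
  5 -> 'test'

Decoded: "slow test foo test world slow test"


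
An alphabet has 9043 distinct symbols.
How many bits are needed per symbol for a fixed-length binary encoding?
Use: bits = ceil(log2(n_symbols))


log2(9043) = 13.1426
Bracket: 2^13 = 8192 < 9043 <= 2^14 = 16384
So ceil(log2(9043)) = 14

bits = ceil(log2(9043)) = ceil(13.1426) = 14 bits


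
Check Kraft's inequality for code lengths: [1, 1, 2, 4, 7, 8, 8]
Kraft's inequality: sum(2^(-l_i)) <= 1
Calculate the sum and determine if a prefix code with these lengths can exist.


Sum = 2^(-1) + 2^(-1) + 2^(-2) + 2^(-4) + 2^(-7) + 2^(-8) + 2^(-8)
    = 0.5 + 0.5 + 0.25 + 0.0625 + 0.0078125 + 0.00390625 + 0.00390625
    = 340/256 = 1.328125
Since 1.328125 > 1, Kraft's inequality is NOT satisfied.
A prefix code with these lengths CANNOT exist.

Kraft sum = 1.328125. Not satisfied.


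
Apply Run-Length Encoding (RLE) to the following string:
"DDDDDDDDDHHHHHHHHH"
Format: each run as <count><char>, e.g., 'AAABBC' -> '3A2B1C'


Scanning runs left to right:
  i=0: run of 'D' x 9 -> '9D'
  i=9: run of 'H' x 9 -> '9H'

RLE = 9D9H


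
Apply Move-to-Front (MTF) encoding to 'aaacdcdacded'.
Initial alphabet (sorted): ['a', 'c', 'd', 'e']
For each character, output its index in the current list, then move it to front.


MTF encoding:
'a': index 0 in ['a', 'c', 'd', 'e'] -> ['a', 'c', 'd', 'e']
'a': index 0 in ['a', 'c', 'd', 'e'] -> ['a', 'c', 'd', 'e']
'a': index 0 in ['a', 'c', 'd', 'e'] -> ['a', 'c', 'd', 'e']
'c': index 1 in ['a', 'c', 'd', 'e'] -> ['c', 'a', 'd', 'e']
'd': index 2 in ['c', 'a', 'd', 'e'] -> ['d', 'c', 'a', 'e']
'c': index 1 in ['d', 'c', 'a', 'e'] -> ['c', 'd', 'a', 'e']
'd': index 1 in ['c', 'd', 'a', 'e'] -> ['d', 'c', 'a', 'e']
'a': index 2 in ['d', 'c', 'a', 'e'] -> ['a', 'd', 'c', 'e']
'c': index 2 in ['a', 'd', 'c', 'e'] -> ['c', 'a', 'd', 'e']
'd': index 2 in ['c', 'a', 'd', 'e'] -> ['d', 'c', 'a', 'e']
'e': index 3 in ['d', 'c', 'a', 'e'] -> ['e', 'd', 'c', 'a']
'd': index 1 in ['e', 'd', 'c', 'a'] -> ['d', 'e', 'c', 'a']


Output: [0, 0, 0, 1, 2, 1, 1, 2, 2, 2, 3, 1]


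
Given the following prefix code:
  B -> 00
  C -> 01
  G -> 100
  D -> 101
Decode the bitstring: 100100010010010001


Decoding step by step:
Bits 100 -> G
Bits 100 -> G
Bits 01 -> C
Bits 00 -> B
Bits 100 -> G
Bits 100 -> G
Bits 01 -> C


Decoded message: GGCBGGC


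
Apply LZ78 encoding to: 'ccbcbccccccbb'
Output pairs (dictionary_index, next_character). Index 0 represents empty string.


LZ78 encoding steps:
Dictionary: {0: ''}
Step 1: w='' (idx 0), next='c' -> output (0, 'c'), add 'c' as idx 1
Step 2: w='c' (idx 1), next='b' -> output (1, 'b'), add 'cb' as idx 2
Step 3: w='cb' (idx 2), next='c' -> output (2, 'c'), add 'cbc' as idx 3
Step 4: w='c' (idx 1), next='c' -> output (1, 'c'), add 'cc' as idx 4
Step 5: w='cc' (idx 4), next='c' -> output (4, 'c'), add 'ccc' as idx 5
Step 6: w='' (idx 0), next='b' -> output (0, 'b'), add 'b' as idx 6
Step 7: w='b' (idx 6), end of input -> output (6, '')


Encoded: [(0, 'c'), (1, 'b'), (2, 'c'), (1, 'c'), (4, 'c'), (0, 'b'), (6, '')]


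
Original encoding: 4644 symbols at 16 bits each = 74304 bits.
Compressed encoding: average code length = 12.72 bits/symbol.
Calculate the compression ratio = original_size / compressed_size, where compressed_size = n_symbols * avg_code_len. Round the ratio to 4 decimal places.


original_size = n_symbols * orig_bits = 4644 * 16 = 74304 bits
compressed_size = n_symbols * avg_code_len = 4644 * 12.72 = 59071.68 bits
ratio = original_size / compressed_size = 74304 / 59071.68 = 1.2579

Compression ratio = 1.2579


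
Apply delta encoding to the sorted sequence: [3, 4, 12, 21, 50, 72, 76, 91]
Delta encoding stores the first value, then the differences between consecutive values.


First value: 3
Deltas:
  4 - 3 = 1
  12 - 4 = 8
  21 - 12 = 9
  50 - 21 = 29
  72 - 50 = 22
  76 - 72 = 4
  91 - 76 = 15


Delta encoded: [3, 1, 8, 9, 29, 22, 4, 15]


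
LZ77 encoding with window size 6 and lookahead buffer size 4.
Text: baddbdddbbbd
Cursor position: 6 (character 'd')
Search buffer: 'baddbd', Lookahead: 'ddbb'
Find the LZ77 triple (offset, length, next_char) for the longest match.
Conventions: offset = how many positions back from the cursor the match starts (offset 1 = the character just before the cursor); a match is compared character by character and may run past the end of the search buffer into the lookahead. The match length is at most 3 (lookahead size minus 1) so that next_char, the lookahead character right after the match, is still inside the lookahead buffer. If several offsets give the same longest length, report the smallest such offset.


Try each offset into the search buffer:
  offset=1 (pos 5, char 'd'): match length 2
  offset=2 (pos 4, char 'b'): match length 0
  offset=3 (pos 3, char 'd'): match length 1
  offset=4 (pos 2, char 'd'): match length 3
  offset=5 (pos 1, char 'a'): match length 0
  offset=6 (pos 0, char 'b'): match length 0
Longest match has length 3 at offset 4.
next_char = character at position 6 + 3 = 9 -> 'b'

Best match: offset=4, length=3 (matching 'ddb' starting at position 2)
LZ77 triple: (4, 3, 'b')


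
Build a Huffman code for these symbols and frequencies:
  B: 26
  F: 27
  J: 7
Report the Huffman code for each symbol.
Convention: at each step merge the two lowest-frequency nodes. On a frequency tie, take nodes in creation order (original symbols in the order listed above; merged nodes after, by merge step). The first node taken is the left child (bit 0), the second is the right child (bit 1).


Huffman tree construction:
Step 1: Merge J(7) + B(26) = 33
Step 2: Merge F(27) + (J+B)(33) = 60
Read each symbol's code off the tree from the root (left child = 0, right child = 1).

Codes:
  B: 11 (length 2)
  F: 0 (length 1)
  J: 10 (length 2)
Average code length: 93/60 = 1.5500 bits/symbol


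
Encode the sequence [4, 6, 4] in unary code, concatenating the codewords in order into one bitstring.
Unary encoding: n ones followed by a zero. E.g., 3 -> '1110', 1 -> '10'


Encode each number as n ones followed by a terminating 0:
  4 -> 11110 (5 bits)
  6 -> 1111110 (7 bits)
  4 -> 11110 (5 bits)
Total length = 5 + 7 + 5 = 17 bits.

Unary([4, 6, 4]) = 11110111111011110 (17 bits)


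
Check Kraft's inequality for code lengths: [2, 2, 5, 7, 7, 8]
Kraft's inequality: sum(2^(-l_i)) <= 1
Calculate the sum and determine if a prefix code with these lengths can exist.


Sum = 2^(-2) + 2^(-2) + 2^(-5) + 2^(-7) + 2^(-7) + 2^(-8)
    = 0.25 + 0.25 + 0.03125 + 0.0078125 + 0.0078125 + 0.00390625
    = 141/256 = 0.55078125
Since 0.55078125 <= 1, Kraft's inequality IS satisfied.
A prefix code with these lengths CAN exist.

Kraft sum = 0.55078125. Satisfied.


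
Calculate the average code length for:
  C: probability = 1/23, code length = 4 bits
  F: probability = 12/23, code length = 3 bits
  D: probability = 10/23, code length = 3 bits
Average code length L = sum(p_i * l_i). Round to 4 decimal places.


Weighted contributions p_i * l_i:
  C: (1/23) * 4 = 4/23
  F: (12/23) * 3 = 36/23
  D: (10/23) * 3 = 30/23
Sum = (4 + 36 + 30)/23 = 70/23

L = 70/23 = 3.0435 bits/symbol


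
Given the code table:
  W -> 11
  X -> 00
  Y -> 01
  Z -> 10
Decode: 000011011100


Decoding:
00 -> X
00 -> X
11 -> W
01 -> Y
11 -> W
00 -> X


Result: XXWYWX


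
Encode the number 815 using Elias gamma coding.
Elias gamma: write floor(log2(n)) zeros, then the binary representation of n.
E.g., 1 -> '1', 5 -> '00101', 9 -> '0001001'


num_bits = floor(log2(815)) + 1 = 10
leading_zeros = num_bits - 1 = 9
binary(815) = 1100101111

Elias gamma(815) = '000000000' + '1100101111' = 0000000001100101111 (19 bits)


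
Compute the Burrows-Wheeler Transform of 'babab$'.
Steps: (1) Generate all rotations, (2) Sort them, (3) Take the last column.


Rotations (sorted):
  0: $babab -> last char: b
  1: ab$bab -> last char: b
  2: abab$b -> last char: b
  3: b$baba -> last char: a
  4: bab$ba -> last char: a
  5: babab$ -> last char: $


BWT = bbbaa$


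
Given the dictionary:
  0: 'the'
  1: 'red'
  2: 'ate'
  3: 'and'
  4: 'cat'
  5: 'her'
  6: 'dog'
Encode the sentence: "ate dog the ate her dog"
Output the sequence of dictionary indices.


Look up each word in the dictionary:
  'ate' -> 2
  'dog' -> 6
  'the' -> 0
  'ate' -> 2
  'her' -> 5
  'dog' -> 6

Encoded: [2, 6, 0, 2, 5, 6]


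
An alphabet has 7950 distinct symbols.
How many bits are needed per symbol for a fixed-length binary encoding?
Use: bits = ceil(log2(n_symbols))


log2(7950) = 12.9567
Bracket: 2^12 = 4096 < 7950 <= 2^13 = 8192
So ceil(log2(7950)) = 13

bits = ceil(log2(7950)) = ceil(12.9567) = 13 bits


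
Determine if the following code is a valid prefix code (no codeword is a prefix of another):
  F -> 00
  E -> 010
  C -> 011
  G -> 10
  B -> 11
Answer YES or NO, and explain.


Checking each pair (does one codeword prefix another?):
  F='00' vs E='010': no prefix
  F='00' vs C='011': no prefix
  F='00' vs G='10': no prefix
  F='00' vs B='11': no prefix
  E='010' vs F='00': no prefix
  E='010' vs C='011': no prefix
  E='010' vs G='10': no prefix
  E='010' vs B='11': no prefix
  C='011' vs F='00': no prefix
  C='011' vs E='010': no prefix
  C='011' vs G='10': no prefix
  C='011' vs B='11': no prefix
  G='10' vs F='00': no prefix
  G='10' vs E='010': no prefix
  G='10' vs C='011': no prefix
  G='10' vs B='11': no prefix
  B='11' vs F='00': no prefix
  B='11' vs E='010': no prefix
  B='11' vs C='011': no prefix
  B='11' vs G='10': no prefix
No violation found over all pairs.

YES -- this is a valid prefix code. No codeword is a prefix of any other codeword.


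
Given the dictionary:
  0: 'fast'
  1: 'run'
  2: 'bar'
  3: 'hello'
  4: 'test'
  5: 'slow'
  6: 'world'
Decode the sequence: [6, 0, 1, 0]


Look up each index in the dictionary:
  6 -> 'world'
  0 -> 'fast'
  1 -> 'run'
  0 -> 'fast'

Decoded: "world fast run fast"


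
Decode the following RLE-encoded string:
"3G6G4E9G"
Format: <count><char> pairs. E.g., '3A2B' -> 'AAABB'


Expanding each <count><char> pair:
  3G -> 'GGG'
  6G -> 'GGGGGG'
  4E -> 'EEEE'
  9G -> 'GGGGGGGGG'

Decoded = GGGGGGGGGEEEEGGGGGGGGG


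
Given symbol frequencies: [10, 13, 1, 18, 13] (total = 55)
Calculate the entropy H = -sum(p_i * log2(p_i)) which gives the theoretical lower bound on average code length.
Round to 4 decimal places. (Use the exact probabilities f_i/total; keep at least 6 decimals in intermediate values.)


Per-symbol terms -p_i * log2(p_i) with p_i = f_i/55:
  p = 10/55 = 0.181818: log2(p) = -2.459432, -p*log2(p) = 0.447169
  p = 13/55 = 0.236364: log2(p) = -2.080920, -p*log2(p) = 0.491854
  p = 1/55 = 0.018182: log2(p) = -5.781360, -p*log2(p) = 0.105116
  p = 18/55 = 0.327273: log2(p) = -1.611435, -p*log2(p) = 0.527379
  p = 13/55 = 0.236364: log2(p) = -2.080920, -p*log2(p) = 0.491854
H = 0.447169 + 0.491854 + 0.105116 + 0.527379 + 0.491854 = 2.063372

H = 2.0634 bits/symbol


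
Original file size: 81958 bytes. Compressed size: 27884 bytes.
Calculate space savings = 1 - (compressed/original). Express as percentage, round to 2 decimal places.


ratio = compressed/original = 27884/81958 = 0.340223
savings = 1 - ratio = 1 - 0.340223 = 0.659777
as a percentage: 0.659777 * 100 = 65.98%

Space savings = 1 - 27884/81958 = 65.98%


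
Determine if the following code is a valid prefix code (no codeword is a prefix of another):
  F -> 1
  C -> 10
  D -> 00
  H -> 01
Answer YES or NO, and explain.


Checking each pair (does one codeword prefix another?):
  F='1' vs C='10': prefix -- VIOLATION

NO -- this is NOT a valid prefix code. F (1) is a prefix of C (10).


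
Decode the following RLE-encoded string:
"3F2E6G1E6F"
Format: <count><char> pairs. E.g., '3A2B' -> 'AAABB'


Expanding each <count><char> pair:
  3F -> 'FFF'
  2E -> 'EE'
  6G -> 'GGGGGG'
  1E -> 'E'
  6F -> 'FFFFFF'

Decoded = FFFEEGGGGGGEFFFFFF


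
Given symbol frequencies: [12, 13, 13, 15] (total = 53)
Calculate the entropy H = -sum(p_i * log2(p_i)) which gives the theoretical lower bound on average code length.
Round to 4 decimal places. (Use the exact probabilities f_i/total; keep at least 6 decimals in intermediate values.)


Per-symbol terms -p_i * log2(p_i) with p_i = f_i/53:
  p = 12/53 = 0.226415: log2(p) = -2.142958, -p*log2(p) = 0.485198
  p = 13/53 = 0.245283: log2(p) = -2.027481, -p*log2(p) = 0.497307
  p = 13/53 = 0.245283: log2(p) = -2.027481, -p*log2(p) = 0.497307
  p = 15/53 = 0.283019: log2(p) = -1.821030, -p*log2(p) = 0.515386
H = 0.485198 + 0.497307 + 0.497307 + 0.515386 = 1.995198

H = 1.9952 bits/symbol


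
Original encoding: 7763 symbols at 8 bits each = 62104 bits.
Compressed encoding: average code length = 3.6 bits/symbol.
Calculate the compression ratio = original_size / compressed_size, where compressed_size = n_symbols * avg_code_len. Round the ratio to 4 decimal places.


original_size = n_symbols * orig_bits = 7763 * 8 = 62104 bits
compressed_size = n_symbols * avg_code_len = 7763 * 3.6 = 27946.8 bits
ratio = original_size / compressed_size = 62104 / 27946.8 = 2.2222

Compression ratio = 2.2222


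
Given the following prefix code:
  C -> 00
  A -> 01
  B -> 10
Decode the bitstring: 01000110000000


Decoding step by step:
Bits 01 -> A
Bits 00 -> C
Bits 01 -> A
Bits 10 -> B
Bits 00 -> C
Bits 00 -> C
Bits 00 -> C


Decoded message: ACABCCC


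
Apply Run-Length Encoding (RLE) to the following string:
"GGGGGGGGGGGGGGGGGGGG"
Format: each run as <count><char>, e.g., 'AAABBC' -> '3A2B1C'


Scanning runs left to right:
  i=0: run of 'G' x 20 -> '20G'

RLE = 20G


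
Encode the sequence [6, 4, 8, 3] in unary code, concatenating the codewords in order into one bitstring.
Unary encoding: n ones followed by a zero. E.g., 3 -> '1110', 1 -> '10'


Encode each number as n ones followed by a terminating 0:
  6 -> 1111110 (7 bits)
  4 -> 11110 (5 bits)
  8 -> 111111110 (9 bits)
  3 -> 1110 (4 bits)
Total length = 7 + 5 + 9 + 4 = 25 bits.

Unary([6, 4, 8, 3]) = 1111110111101111111101110 (25 bits)


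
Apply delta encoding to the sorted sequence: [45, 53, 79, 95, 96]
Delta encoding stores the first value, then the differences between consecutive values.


First value: 45
Deltas:
  53 - 45 = 8
  79 - 53 = 26
  95 - 79 = 16
  96 - 95 = 1


Delta encoded: [45, 8, 26, 16, 1]


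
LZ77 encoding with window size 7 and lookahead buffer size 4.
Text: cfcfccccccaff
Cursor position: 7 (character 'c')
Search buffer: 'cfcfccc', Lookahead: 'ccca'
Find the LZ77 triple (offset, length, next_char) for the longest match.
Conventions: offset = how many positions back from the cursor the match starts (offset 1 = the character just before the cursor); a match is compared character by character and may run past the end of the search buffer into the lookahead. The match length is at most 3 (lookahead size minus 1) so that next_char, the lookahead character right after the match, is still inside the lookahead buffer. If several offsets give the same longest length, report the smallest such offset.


Try each offset into the search buffer:
  offset=1 (pos 6, char 'c'): match length 3
  offset=2 (pos 5, char 'c'): match length 3
  offset=3 (pos 4, char 'c'): match length 3
  offset=4 (pos 3, char 'f'): match length 0
  offset=5 (pos 2, char 'c'): match length 1
  offset=6 (pos 1, char 'f'): match length 0
  offset=7 (pos 0, char 'c'): match length 1
Longest match has length 3, found at offsets 1, 2, 3; take the smallest, offset 1.
next_char = character at position 7 + 3 = 10 -> 'a'

Best match: offset=1, length=3 (matching 'ccc' starting at position 6)
LZ77 triple: (1, 3, 'a')


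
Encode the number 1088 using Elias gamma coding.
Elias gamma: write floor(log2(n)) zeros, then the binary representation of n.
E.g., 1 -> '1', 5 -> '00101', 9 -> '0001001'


num_bits = floor(log2(1088)) + 1 = 11
leading_zeros = num_bits - 1 = 10
binary(1088) = 10001000000

Elias gamma(1088) = '0000000000' + '10001000000' = 000000000010001000000 (21 bits)


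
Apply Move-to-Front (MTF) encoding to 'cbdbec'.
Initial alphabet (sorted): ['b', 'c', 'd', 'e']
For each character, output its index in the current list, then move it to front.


MTF encoding:
'c': index 1 in ['b', 'c', 'd', 'e'] -> ['c', 'b', 'd', 'e']
'b': index 1 in ['c', 'b', 'd', 'e'] -> ['b', 'c', 'd', 'e']
'd': index 2 in ['b', 'c', 'd', 'e'] -> ['d', 'b', 'c', 'e']
'b': index 1 in ['d', 'b', 'c', 'e'] -> ['b', 'd', 'c', 'e']
'e': index 3 in ['b', 'd', 'c', 'e'] -> ['e', 'b', 'd', 'c']
'c': index 3 in ['e', 'b', 'd', 'c'] -> ['c', 'e', 'b', 'd']


Output: [1, 1, 2, 1, 3, 3]


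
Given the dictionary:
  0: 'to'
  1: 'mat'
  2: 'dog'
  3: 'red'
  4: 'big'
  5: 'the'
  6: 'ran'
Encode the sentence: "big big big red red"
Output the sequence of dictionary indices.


Look up each word in the dictionary:
  'big' -> 4
  'big' -> 4
  'big' -> 4
  'red' -> 3
  'red' -> 3

Encoded: [4, 4, 4, 3, 3]


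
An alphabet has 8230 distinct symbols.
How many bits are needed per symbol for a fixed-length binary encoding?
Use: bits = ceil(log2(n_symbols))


log2(8230) = 13.0067
Bracket: 2^13 = 8192 < 8230 <= 2^14 = 16384
So ceil(log2(8230)) = 14

bits = ceil(log2(8230)) = ceil(13.0067) = 14 bits


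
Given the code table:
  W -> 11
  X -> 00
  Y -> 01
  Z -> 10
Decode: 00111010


Decoding:
00 -> X
11 -> W
10 -> Z
10 -> Z


Result: XWZZ


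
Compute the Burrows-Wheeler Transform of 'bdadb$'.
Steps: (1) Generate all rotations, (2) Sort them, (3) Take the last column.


Rotations (sorted):
  0: $bdadb -> last char: b
  1: adb$bd -> last char: d
  2: b$bdad -> last char: d
  3: bdadb$ -> last char: $
  4: dadb$b -> last char: b
  5: db$bda -> last char: a


BWT = bdd$ba


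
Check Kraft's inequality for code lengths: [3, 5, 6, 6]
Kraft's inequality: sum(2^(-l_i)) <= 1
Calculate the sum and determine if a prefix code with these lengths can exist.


Sum = 2^(-3) + 2^(-5) + 2^(-6) + 2^(-6)
    = 0.125 + 0.03125 + 0.015625 + 0.015625
    = 12/64 = 0.1875
Since 0.1875 <= 1, Kraft's inequality IS satisfied.
A prefix code with these lengths CAN exist.

Kraft sum = 0.1875. Satisfied.


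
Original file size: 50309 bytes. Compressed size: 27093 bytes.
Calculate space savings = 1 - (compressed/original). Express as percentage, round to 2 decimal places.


ratio = compressed/original = 27093/50309 = 0.538532
savings = 1 - ratio = 1 - 0.538532 = 0.461468
as a percentage: 0.461468 * 100 = 46.15%

Space savings = 1 - 27093/50309 = 46.15%


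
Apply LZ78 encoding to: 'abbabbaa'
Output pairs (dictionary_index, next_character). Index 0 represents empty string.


LZ78 encoding steps:
Dictionary: {0: ''}
Step 1: w='' (idx 0), next='a' -> output (0, 'a'), add 'a' as idx 1
Step 2: w='' (idx 0), next='b' -> output (0, 'b'), add 'b' as idx 2
Step 3: w='b' (idx 2), next='a' -> output (2, 'a'), add 'ba' as idx 3
Step 4: w='b' (idx 2), next='b' -> output (2, 'b'), add 'bb' as idx 4
Step 5: w='a' (idx 1), next='a' -> output (1, 'a'), add 'aa' as idx 5


Encoded: [(0, 'a'), (0, 'b'), (2, 'a'), (2, 'b'), (1, 'a')]


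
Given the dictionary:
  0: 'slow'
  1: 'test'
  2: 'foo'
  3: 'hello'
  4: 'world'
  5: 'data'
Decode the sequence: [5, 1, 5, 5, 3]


Look up each index in the dictionary:
  5 -> 'data'
  1 -> 'test'
  5 -> 'data'
  5 -> 'data'
  3 -> 'hello'

Decoded: "data test data data hello"


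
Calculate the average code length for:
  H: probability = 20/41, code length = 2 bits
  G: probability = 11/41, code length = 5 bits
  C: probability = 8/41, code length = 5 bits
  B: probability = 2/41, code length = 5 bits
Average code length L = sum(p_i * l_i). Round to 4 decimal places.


Weighted contributions p_i * l_i:
  H: (20/41) * 2 = 40/41
  G: (11/41) * 5 = 55/41
  C: (8/41) * 5 = 40/41
  B: (2/41) * 5 = 10/41
Sum = (40 + 55 + 40 + 10)/41 = 145/41

L = 145/41 = 3.5366 bits/symbol


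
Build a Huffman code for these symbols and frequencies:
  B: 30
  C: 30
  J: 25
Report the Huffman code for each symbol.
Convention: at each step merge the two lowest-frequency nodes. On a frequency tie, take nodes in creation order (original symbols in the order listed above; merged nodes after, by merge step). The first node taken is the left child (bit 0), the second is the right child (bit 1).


Huffman tree construction:
Step 1: Merge J(25) + B(30) = 55
Step 2: Merge C(30) + (J+B)(55) = 85
Read each symbol's code off the tree from the root (left child = 0, right child = 1).

Codes:
  B: 11 (length 2)
  C: 0 (length 1)
  J: 10 (length 2)
Average code length: 140/85 = 1.6471 bits/symbol


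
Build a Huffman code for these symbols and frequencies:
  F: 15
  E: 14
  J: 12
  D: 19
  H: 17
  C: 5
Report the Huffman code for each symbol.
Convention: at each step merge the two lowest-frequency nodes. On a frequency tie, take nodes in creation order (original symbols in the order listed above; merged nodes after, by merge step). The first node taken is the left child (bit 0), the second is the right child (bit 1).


Huffman tree construction:
Step 1: Merge C(5) + J(12) = 17
Step 2: Merge E(14) + F(15) = 29
Step 3: Merge H(17) + (C+J)(17) = 34
Step 4: Merge D(19) + (E+F)(29) = 48
Step 5: Merge (H+(C+J))(34) + (D+(E+F))(48) = 82
Read each symbol's code off the tree from the root (left child = 0, right child = 1).

Codes:
  F: 111 (length 3)
  E: 110 (length 3)
  J: 011 (length 3)
  D: 10 (length 2)
  H: 00 (length 2)
  C: 010 (length 3)
Average code length: 210/82 = 2.5610 bits/symbol


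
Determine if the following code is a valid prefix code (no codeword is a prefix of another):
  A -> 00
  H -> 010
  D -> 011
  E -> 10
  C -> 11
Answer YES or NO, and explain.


Checking each pair (does one codeword prefix another?):
  A='00' vs H='010': no prefix
  A='00' vs D='011': no prefix
  A='00' vs E='10': no prefix
  A='00' vs C='11': no prefix
  H='010' vs A='00': no prefix
  H='010' vs D='011': no prefix
  H='010' vs E='10': no prefix
  H='010' vs C='11': no prefix
  D='011' vs A='00': no prefix
  D='011' vs H='010': no prefix
  D='011' vs E='10': no prefix
  D='011' vs C='11': no prefix
  E='10' vs A='00': no prefix
  E='10' vs H='010': no prefix
  E='10' vs D='011': no prefix
  E='10' vs C='11': no prefix
  C='11' vs A='00': no prefix
  C='11' vs H='010': no prefix
  C='11' vs D='011': no prefix
  C='11' vs E='10': no prefix
No violation found over all pairs.

YES -- this is a valid prefix code. No codeword is a prefix of any other codeword.
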